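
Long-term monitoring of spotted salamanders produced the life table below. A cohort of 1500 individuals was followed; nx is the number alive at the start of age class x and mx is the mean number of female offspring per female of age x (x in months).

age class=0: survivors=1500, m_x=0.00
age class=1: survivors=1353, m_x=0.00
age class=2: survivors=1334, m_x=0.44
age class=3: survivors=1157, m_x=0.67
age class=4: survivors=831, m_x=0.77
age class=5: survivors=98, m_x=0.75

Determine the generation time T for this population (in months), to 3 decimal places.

lx = nx/n0 = nx/1500: 1, 0.902, 0.88933…, 0.77133…, 0.554, 0.06533…
lx·mx: 0, 0, 0.391307…, 0.516793…, 0.42658, 0.049… → R0 = 1.38368…
x·lx·mx: 0, 0, 0.782613…, 1.55038…, 1.70632, 0.245… → Σ = 4.284313…
T = 4.284313… / 1.38368… = 3.096318… → 3.096

3.096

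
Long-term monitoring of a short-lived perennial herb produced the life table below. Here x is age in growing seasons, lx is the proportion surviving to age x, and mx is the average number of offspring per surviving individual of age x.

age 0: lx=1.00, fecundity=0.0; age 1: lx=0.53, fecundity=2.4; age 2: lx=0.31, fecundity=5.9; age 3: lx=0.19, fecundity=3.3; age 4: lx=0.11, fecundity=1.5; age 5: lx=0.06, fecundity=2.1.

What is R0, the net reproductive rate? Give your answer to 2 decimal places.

lx·mx by age: 0, 1.272, 1.829, 0.627, 0.165, 0.126
R0 = Σ lx·mx = 4.019 → 4.02

4.02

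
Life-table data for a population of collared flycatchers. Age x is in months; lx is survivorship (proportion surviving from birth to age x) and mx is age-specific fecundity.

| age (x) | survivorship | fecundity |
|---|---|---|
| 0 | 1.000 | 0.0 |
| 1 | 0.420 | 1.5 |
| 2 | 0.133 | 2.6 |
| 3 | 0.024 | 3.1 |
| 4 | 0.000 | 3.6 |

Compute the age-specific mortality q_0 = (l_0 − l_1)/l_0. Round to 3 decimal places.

0.580

q_0 = (l_0 − l_1) / l_0 = (1 − 0.42) / 1
     = 0.58 / 1 = 0.58 → 0.580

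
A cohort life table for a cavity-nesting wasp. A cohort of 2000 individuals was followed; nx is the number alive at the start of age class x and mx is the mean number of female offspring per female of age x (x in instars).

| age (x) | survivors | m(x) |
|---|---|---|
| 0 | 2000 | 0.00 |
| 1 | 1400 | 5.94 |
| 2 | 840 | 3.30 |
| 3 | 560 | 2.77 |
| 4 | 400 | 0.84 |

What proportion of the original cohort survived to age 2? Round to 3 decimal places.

0.420

l_2 = n_2/n_0 = 840/2000 = 0.42 → 0.420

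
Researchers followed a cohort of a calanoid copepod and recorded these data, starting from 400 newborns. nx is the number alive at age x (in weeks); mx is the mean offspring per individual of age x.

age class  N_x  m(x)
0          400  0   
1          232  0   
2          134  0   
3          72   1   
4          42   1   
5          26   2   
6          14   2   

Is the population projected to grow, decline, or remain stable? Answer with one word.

lx = nx/n0 = nx/400: 1, 0.58, 0.335, 0.18, 0.105, 0.065, 0.035
R0 = Σ lx·mx = 0 + 0 + 0 + 0.18 + 0.105 + 0.13 + 0.07 = 0.485
R0 < 1, so the population is declining.

declining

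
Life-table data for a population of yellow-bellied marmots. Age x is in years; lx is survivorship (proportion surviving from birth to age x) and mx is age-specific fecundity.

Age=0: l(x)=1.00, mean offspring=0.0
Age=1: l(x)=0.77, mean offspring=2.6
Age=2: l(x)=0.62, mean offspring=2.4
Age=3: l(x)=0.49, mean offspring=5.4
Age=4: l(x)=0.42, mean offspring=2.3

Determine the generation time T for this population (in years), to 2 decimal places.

lx·mx: 0, 2.002, 1.488, 2.646, 0.966 → R0 = 7.102
x·lx·mx: 0, 2.002, 2.976, 7.938, 3.864 → Σ = 16.78
T = 16.78 / 7.102 = 2.362715… → 2.36

2.36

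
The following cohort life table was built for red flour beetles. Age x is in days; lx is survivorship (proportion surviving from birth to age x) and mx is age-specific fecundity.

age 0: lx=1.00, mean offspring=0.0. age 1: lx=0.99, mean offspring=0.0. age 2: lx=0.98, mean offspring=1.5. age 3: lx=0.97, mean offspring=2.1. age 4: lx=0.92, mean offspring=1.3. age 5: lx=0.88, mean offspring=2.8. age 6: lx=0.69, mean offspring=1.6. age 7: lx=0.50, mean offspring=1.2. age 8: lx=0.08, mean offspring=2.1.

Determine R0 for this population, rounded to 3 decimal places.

9.039

lx·mx by age: 0, 0, 1.47, 2.037, 1.196, 2.464, 1.104, 0.6, 0.168
R0 = Σ lx·mx = 9.039 → 9.039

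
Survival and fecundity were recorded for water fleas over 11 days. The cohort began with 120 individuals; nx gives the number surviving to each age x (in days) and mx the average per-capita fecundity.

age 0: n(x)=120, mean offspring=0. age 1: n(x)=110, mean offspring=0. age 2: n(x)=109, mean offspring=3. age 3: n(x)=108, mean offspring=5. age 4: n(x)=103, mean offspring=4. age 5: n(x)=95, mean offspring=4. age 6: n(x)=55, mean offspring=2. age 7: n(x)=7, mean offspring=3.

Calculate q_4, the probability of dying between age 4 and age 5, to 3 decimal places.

0.078

lx = nx/n0 = nx/120: 1, 0.91667…, 0.90833…, 0.9, 0.85833…, 0.79167…, 0.45833…, 0.05833…
q_4 = (l_4 − l_5) / l_4 = (0.858333… − 0.791667…) / 0.858333…
     = 0.066667… / 0.858333… = 0.07767… → 0.078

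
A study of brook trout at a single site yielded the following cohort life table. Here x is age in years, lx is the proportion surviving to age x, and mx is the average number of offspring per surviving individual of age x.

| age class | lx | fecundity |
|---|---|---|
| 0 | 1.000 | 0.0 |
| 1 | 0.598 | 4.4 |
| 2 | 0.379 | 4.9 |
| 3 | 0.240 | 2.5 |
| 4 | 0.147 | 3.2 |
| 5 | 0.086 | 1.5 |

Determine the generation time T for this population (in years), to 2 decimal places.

lx·mx: 0, 2.6312, 1.8571, 0.6, 0.4704, 0.129 → R0 = 5.6877
x·lx·mx: 0, 2.6312, 3.7142, 1.8, 1.8816, 0.645 → Σ = 10.672
T = 10.672 / 5.6877 = 1.87633… → 1.88

1.88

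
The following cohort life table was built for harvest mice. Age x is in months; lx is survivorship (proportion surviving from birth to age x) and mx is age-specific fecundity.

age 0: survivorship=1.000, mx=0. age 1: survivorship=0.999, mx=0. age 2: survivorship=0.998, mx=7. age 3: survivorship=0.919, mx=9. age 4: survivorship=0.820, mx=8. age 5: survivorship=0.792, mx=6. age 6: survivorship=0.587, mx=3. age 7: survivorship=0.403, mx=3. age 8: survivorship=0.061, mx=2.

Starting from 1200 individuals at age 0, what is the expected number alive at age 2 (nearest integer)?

1198

Expected survivors = N0 · l_2 = 1200 × 0.998 = 1197.6 → 1198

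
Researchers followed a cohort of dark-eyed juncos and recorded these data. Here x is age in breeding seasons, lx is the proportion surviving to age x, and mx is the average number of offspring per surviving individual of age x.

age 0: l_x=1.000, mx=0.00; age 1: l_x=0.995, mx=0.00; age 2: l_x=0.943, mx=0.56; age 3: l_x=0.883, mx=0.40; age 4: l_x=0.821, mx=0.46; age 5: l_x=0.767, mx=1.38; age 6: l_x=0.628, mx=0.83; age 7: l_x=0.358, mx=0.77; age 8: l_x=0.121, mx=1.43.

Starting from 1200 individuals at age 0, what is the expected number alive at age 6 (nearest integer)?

Expected survivors = N0 · l_6 = 1200 × 0.628 = 753.6 → 754

754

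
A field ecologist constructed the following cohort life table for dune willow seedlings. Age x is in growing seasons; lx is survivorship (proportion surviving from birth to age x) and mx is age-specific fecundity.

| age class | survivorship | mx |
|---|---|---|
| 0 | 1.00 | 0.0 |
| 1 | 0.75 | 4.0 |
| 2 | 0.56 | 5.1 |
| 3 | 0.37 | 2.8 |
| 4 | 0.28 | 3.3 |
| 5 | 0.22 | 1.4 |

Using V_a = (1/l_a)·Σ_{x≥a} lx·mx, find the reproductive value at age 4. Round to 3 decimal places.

lx·mx for x ≥ 4: 0.924, 0.308 → sum = 1.232
V_4 = 1.232 / l_4 = 1.232 / 0.28 = 4.4 → 4.400

4.400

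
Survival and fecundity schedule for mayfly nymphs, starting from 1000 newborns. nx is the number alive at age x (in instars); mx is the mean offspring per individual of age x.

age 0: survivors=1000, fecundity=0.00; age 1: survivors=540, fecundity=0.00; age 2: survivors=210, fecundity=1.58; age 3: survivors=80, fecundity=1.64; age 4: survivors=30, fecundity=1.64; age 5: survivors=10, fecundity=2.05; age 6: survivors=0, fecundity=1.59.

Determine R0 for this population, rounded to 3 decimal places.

lx = nx/n0 = nx/1000: 1, 0.54, 0.21, 0.08, 0.03, 0.01, 0
lx·mx by age: 0, 0, 0.3318, 0.1312, 0.0492, 0.0205, 0
R0 = Σ lx·mx = 0.5327 → 0.533

0.533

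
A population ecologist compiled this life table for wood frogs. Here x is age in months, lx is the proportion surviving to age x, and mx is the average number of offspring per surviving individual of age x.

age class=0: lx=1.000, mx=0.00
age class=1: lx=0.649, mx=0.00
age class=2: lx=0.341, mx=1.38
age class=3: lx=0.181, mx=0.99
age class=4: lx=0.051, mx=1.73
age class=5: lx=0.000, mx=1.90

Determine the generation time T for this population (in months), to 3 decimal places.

2.482

lx·mx: 0, 0, 0.47058, 0.17919, 0.08823, 0 → R0 = 0.738
x·lx·mx: 0, 0, 0.94116, 0.53757, 0.35292, 0 → Σ = 1.83165
T = 1.83165 / 0.738 = 2.481911… → 2.482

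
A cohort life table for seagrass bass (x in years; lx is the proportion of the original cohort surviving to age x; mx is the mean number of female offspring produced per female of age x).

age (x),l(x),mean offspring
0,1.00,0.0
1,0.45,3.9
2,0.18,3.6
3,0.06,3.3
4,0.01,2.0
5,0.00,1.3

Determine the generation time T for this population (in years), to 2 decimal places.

lx·mx: 0, 1.755, 0.648, 0.198, 0.02, 0 → R0 = 2.621
x·lx·mx: 0, 1.755, 1.296, 0.594, 0.08, 0 → Σ = 3.725
T = 3.725 / 2.621 = 1.421213… → 1.42

1.42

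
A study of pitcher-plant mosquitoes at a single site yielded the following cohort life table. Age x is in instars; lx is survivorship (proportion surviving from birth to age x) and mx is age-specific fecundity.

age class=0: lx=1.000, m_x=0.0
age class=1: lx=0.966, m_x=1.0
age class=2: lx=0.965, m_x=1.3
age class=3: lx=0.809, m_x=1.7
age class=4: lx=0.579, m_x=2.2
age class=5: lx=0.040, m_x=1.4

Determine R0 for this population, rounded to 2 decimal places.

lx·mx by age: 0, 0.966, 1.2545, 1.3753, 1.2738, 0.056
R0 = Σ lx·mx = 4.9256 → 4.93

4.93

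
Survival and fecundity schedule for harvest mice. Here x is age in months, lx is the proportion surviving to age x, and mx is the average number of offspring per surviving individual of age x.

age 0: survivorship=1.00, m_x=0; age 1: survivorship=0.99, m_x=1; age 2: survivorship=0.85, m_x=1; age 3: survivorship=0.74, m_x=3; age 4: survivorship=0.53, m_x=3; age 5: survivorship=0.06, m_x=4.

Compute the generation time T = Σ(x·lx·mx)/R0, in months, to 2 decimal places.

lx·mx: 0, 0.99, 0.85, 2.22, 1.59, 0.24 → R0 = 5.89
x·lx·mx: 0, 0.99, 1.7, 6.66, 6.36, 1.2 → Σ = 16.91
T = 16.91 / 5.89 = 2.870968… → 2.87

2.87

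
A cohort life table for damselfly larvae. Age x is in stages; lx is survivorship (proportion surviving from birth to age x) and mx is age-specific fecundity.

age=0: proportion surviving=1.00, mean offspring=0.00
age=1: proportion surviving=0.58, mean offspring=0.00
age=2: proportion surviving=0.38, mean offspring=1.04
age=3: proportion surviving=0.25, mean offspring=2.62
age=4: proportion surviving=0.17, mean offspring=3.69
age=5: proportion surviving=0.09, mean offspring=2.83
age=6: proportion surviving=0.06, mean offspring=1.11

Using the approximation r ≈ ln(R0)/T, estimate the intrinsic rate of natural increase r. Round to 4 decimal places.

0.1995

R0 = Σ lx·mx = 0 + 0 + 0.3952 + 0.655 + 0.6273 + 0.2547 + 0.0666 = 1.9988
Σ x·lx·mx = 6.9377; T = 6.9377/1.9988 = 3.47093…
r ≈ ln(R0)/T = ln(1.9988)/3.47093… = 0.199528… → 0.1995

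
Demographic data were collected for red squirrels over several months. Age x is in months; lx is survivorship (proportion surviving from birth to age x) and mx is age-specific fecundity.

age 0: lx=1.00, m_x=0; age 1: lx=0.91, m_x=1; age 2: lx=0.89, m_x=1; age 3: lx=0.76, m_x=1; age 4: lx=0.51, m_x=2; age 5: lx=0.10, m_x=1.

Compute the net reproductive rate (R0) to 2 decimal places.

lx·mx by age: 0, 0.91, 0.89, 0.76, 1.02, 0.1
R0 = Σ lx·mx = 3.68 → 3.68

3.68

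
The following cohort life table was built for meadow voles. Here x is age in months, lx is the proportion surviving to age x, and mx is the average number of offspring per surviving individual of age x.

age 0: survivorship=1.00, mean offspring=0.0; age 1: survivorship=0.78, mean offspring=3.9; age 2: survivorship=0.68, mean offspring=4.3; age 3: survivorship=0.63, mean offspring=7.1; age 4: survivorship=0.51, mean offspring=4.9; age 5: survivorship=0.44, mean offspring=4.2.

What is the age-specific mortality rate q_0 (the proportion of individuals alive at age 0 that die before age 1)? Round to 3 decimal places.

0.220

q_0 = (l_0 − l_1) / l_0 = (1 − 0.78) / 1
     = 0.22 / 1 = 0.22 → 0.220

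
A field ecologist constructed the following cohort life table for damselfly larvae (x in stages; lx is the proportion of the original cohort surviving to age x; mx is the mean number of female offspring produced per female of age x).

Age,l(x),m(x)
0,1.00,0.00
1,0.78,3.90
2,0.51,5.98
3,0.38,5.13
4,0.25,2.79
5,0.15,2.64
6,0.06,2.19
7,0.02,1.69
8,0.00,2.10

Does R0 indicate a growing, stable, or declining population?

R0 = Σ lx·mx = 0 + 3.042 + 3.0498 + 1.9494 + 0.6975 + 0.396 + 0.1314 + 0.0338 + 0 = 9.2999
R0 > 1, so the population is growing.

growing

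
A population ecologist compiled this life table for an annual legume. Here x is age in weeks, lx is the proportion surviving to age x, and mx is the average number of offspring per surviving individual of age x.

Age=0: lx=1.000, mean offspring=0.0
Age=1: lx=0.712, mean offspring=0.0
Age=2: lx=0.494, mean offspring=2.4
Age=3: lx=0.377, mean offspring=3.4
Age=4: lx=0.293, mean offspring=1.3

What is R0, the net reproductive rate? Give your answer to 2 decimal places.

2.85

lx·mx by age: 0, 0, 1.1856, 1.2818, 0.3809
R0 = Σ lx·mx = 2.8483 → 2.85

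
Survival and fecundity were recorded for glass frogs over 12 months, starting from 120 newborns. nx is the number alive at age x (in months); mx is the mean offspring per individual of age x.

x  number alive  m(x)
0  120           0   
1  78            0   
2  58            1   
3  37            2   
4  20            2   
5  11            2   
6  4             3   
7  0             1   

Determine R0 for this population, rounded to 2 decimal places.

lx = nx/n0 = nx/120: 1, 0.65, 0.48333…, 0.30833…, 0.16667…, 0.09167…, 0.03333…, 0
lx·mx by age: 0, 0, 0.483333…, 0.616667…, 0.333333…, 0.183333…, 0.1…, 0
R0 = Σ lx·mx = 1.716667… → 1.72

1.72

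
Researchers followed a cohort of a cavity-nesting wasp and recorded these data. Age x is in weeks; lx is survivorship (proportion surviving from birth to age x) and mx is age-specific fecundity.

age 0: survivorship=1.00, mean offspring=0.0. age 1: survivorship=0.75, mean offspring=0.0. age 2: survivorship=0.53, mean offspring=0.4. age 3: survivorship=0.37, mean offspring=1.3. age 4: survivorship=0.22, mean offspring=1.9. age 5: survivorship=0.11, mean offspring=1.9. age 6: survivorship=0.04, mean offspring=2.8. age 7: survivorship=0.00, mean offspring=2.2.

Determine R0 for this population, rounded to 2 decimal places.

1.43

lx·mx by age: 0, 0, 0.212, 0.481, 0.418, 0.209, 0.112, 0
R0 = Σ lx·mx = 1.432 → 1.43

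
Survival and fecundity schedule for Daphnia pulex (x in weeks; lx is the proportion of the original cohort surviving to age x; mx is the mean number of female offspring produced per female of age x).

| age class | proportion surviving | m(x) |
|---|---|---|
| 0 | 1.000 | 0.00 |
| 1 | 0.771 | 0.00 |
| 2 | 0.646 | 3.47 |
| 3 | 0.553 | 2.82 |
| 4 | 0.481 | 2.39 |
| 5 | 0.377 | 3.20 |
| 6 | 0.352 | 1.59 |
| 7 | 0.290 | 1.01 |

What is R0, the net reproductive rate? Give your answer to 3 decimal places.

7.010

lx·mx by age: 0, 0, 2.24162, 1.55946, 1.14959, 1.2064, 0.55968, 0.2929
R0 = Σ lx·mx = 7.00965 → 7.010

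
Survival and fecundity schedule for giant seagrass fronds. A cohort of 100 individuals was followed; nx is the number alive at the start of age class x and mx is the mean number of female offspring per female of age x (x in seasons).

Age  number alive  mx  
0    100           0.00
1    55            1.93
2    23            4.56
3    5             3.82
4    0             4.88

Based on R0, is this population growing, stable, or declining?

growing

lx = nx/n0 = nx/100: 1, 0.55, 0.23, 0.05, 0
R0 = Σ lx·mx = 0 + 1.0615 + 1.0488 + 0.191 + 0 = 2.3013
R0 > 1, so the population is growing.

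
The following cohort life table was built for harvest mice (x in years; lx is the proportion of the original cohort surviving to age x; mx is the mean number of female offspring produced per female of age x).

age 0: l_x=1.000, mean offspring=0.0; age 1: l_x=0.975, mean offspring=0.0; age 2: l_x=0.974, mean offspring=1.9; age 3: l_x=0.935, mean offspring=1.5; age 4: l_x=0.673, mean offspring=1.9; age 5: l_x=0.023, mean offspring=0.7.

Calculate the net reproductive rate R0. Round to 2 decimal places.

lx·mx by age: 0, 0, 1.8506, 1.4025, 1.2787, 0.0161
R0 = Σ lx·mx = 4.5479 → 4.55

4.55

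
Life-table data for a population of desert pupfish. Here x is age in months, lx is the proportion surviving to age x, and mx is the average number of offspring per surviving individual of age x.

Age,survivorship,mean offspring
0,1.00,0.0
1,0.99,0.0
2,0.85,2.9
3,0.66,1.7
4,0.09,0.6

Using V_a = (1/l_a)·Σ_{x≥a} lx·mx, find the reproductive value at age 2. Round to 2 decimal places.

lx·mx for x ≥ 2: 2.465, 1.122, 0.054 → sum = 3.641
V_2 = 3.641 / l_2 = 3.641 / 0.85 = 4.283529… → 4.28

4.28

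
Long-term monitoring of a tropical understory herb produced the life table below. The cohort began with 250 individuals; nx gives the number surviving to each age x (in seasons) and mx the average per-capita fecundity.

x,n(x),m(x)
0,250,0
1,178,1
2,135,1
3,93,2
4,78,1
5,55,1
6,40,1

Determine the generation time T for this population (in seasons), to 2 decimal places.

lx = nx/n0 = nx/250: 1, 0.712, 0.54, 0.372, 0.312, 0.22, 0.16
lx·mx: 0, 0.712, 0.54, 0.744, 0.312, 0.22, 0.16 → R0 = 2.688
x·lx·mx: 0, 0.712, 1.08, 2.232, 1.248, 1.1, 0.96 → Σ = 7.332
T = 7.332 / 2.688 = 2.727679… → 2.73

2.73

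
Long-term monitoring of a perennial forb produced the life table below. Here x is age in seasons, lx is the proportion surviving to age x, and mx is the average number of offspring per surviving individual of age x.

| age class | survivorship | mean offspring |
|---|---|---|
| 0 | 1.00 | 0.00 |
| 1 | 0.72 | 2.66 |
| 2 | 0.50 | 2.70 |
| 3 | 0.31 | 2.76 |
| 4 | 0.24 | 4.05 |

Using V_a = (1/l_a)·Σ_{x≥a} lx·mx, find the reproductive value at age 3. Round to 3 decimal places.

lx·mx for x ≥ 3: 0.8556, 0.972 → sum = 1.8276
V_3 = 1.8276 / l_3 = 1.8276 / 0.31 = 5.895484… → 5.895

5.895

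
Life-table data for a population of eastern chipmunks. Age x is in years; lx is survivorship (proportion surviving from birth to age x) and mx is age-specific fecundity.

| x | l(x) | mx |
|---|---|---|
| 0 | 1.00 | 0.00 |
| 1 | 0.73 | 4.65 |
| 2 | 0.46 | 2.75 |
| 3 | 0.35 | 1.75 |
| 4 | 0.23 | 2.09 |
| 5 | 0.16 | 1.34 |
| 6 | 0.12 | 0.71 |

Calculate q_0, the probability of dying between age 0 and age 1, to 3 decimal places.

0.270

q_0 = (l_0 − l_1) / l_0 = (1 − 0.73) / 1
     = 0.27 / 1 = 0.27 → 0.270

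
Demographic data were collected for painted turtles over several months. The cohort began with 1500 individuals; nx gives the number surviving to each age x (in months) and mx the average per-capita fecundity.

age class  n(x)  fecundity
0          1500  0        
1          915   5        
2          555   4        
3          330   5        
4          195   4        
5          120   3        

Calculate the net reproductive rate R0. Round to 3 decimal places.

lx = nx/n0 = nx/1500: 1, 0.61, 0.37, 0.22, 0.13, 0.08
lx·mx by age: 0, 3.05, 1.48, 1.1, 0.52, 0.24
R0 = Σ lx·mx = 6.39 → 6.390

6.390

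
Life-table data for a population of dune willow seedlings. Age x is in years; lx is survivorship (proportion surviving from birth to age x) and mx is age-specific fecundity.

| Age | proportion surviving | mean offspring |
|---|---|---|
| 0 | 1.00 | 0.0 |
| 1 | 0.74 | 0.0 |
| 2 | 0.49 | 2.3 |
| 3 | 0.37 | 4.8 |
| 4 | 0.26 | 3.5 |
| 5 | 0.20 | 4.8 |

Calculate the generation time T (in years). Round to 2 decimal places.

lx·mx: 0, 0, 1.127, 1.776, 0.91, 0.96 → R0 = 4.773
x·lx·mx: 0, 0, 2.254, 5.328, 3.64, 4.8 → Σ = 16.022
T = 16.022 / 4.773 = 3.356799… → 3.36

3.36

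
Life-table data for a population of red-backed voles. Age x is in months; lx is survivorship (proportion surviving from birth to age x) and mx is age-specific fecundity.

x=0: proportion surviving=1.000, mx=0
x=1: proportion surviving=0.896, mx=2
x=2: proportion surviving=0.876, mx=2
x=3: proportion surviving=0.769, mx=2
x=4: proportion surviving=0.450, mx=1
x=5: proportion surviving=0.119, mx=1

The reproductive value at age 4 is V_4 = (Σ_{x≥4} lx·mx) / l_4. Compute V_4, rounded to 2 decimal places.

1.26

lx·mx for x ≥ 4: 0.45, 0.119 → sum = 0.569
V_4 = 0.569 / l_4 = 0.569 / 0.45 = 1.264444… → 1.26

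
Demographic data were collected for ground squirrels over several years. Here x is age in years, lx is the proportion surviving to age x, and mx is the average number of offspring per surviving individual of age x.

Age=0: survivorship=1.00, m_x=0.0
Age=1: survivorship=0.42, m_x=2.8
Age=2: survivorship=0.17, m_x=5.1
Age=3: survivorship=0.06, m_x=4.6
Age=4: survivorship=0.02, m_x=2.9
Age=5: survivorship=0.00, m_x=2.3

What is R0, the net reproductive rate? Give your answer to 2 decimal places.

lx·mx by age: 0, 1.176, 0.867, 0.276, 0.058, 0
R0 = Σ lx·mx = 2.377 → 2.38

2.38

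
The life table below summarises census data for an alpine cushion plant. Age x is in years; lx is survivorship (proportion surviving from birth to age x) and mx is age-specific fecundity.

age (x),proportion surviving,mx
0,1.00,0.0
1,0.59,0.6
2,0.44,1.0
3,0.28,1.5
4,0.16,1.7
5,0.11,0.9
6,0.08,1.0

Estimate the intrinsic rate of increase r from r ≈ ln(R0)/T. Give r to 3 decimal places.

0.186

R0 = Σ lx·mx = 0 + 0.354 + 0.44 + 0.42 + 0.272 + 0.099 + 0.08 = 1.665
Σ x·lx·mx = 4.557; T = 4.557/1.665 = 2.73694…
r ≈ ln(R0)/T = ln(1.665)/2.73694… = 0.18628… → 0.186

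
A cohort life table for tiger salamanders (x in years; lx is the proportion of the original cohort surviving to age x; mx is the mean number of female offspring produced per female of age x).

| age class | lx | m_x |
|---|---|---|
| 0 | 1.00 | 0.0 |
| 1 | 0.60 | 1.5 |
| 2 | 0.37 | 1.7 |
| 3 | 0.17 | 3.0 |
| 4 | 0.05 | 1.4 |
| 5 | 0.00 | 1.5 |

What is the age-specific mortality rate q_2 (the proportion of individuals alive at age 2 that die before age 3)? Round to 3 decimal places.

0.541

q_2 = (l_2 − l_3) / l_2 = (0.37 − 0.17) / 0.37
     = 0.2 / 0.37 = 0.540541… → 0.541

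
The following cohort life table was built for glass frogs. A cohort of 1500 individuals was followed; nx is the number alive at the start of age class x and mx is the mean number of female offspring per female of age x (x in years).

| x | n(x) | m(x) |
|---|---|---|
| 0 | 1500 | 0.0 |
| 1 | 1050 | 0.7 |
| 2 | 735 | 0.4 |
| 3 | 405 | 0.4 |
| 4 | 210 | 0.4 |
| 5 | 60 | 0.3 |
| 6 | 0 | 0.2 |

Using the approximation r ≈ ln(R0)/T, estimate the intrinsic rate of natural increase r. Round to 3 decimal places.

-0.086

lx = nx/n0 = nx/1500: 1, 0.7, 0.49, 0.27, 0.14, 0.04, 0
R0 = Σ lx·mx = 0 + 0.49 + 0.196 + 0.108 + 0.056 + 0.012 + 0 = 0.862
Σ x·lx·mx = 1.49; T = 1.49/0.862 = 1.72854…
r ≈ ln(R0)/T = ln(0.862)/1.72854… = -0.08591… → -0.086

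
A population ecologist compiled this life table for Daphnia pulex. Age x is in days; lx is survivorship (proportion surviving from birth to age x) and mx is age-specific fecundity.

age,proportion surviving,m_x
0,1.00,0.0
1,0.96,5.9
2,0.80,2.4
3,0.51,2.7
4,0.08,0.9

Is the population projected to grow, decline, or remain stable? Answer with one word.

R0 = Σ lx·mx = 0 + 5.664 + 1.92 + 1.377 + 0.072 = 9.033
R0 > 1, so the population is growing.

growing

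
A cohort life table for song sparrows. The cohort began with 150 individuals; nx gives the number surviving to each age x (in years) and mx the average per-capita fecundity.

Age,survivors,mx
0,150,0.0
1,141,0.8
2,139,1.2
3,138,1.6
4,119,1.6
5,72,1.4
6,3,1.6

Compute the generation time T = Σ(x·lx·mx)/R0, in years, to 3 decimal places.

3.018

lx = nx/n0 = nx/150: 1, 0.94, 0.92667…, 0.92, 0.79333…, 0.48, 0.02
lx·mx: 0, 0.752, 1.112…, 1.472, 1.269333…, 0.672, 0.032 → R0 = 5.309333…
x·lx·mx: 0, 0.752, 2.224…, 4.416, 5.077333…, 3.36, 0.192 → Σ = 16.021333…
T = 16.021333… / 5.309333… = 3.017579… → 3.018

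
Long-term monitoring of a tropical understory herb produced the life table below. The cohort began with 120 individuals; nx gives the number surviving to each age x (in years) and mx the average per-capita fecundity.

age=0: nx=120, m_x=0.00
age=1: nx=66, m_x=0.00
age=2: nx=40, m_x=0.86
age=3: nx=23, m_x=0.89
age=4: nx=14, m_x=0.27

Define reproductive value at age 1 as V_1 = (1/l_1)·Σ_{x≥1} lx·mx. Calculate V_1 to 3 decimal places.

0.889

lx = nx/n0 = nx/120: 1, 0.55, 0.33333…, 0.19167…, 0.11667…
lx·mx for x ≥ 1: 0, 0.286667…, 0.170583…, 0.0315… → sum = 0.48875…
V_1 = 0.48875… / l_1 = 0.48875… / 0.55 = 0.888636… → 0.889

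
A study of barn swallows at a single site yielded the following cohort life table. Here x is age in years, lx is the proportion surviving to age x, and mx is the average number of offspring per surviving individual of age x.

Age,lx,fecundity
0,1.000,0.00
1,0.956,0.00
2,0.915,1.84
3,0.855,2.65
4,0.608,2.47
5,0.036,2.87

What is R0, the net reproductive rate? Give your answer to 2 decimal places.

5.55

lx·mx by age: 0, 0, 1.6836, 2.26575, 1.50176, 0.10332
R0 = Σ lx·mx = 5.55443 → 5.55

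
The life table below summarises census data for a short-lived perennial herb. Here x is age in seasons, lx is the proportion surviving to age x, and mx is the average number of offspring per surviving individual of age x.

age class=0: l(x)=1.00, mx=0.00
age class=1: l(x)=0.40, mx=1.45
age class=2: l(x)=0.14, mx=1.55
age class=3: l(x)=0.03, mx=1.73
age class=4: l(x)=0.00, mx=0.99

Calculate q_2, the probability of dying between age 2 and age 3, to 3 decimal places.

0.786

q_2 = (l_2 − l_3) / l_2 = (0.14 − 0.03) / 0.14
     = 0.11 / 0.14 = 0.785714… → 0.786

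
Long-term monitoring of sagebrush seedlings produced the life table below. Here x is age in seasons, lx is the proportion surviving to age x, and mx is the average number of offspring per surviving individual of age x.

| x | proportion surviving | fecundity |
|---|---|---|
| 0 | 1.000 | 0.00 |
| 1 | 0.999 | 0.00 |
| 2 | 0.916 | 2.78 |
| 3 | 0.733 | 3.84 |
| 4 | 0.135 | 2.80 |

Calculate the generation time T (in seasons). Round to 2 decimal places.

2.62

lx·mx: 0, 0, 2.54648, 2.81472, 0.378 → R0 = 5.7392
x·lx·mx: 0, 0, 5.09296, 8.44416, 1.512 → Σ = 15.04912
T = 15.04912 / 5.7392 = 2.622163… → 2.62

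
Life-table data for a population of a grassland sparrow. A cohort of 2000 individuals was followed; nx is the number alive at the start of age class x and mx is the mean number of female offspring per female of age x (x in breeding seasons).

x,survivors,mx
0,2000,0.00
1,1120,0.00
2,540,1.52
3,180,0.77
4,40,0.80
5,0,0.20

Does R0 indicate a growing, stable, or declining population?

declining

lx = nx/n0 = nx/2000: 1, 0.56, 0.27, 0.09, 0.02, 0
R0 = Σ lx·mx = 0 + 0 + 0.4104 + 0.0693 + 0.016 + 0 = 0.4957
R0 < 1, so the population is declining.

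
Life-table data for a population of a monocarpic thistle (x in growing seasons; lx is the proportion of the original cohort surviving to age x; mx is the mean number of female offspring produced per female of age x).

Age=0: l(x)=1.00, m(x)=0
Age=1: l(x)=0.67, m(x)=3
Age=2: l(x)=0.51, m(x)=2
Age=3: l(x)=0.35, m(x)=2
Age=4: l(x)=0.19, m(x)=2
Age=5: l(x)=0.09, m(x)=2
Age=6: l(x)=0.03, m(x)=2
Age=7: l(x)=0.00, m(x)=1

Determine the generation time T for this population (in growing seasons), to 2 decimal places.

lx·mx: 0, 2.01, 1.02, 0.7, 0.38, 0.18, 0.06, 0 → R0 = 4.35
x·lx·mx: 0, 2.01, 2.04, 2.1, 1.52, 0.9, 0.36, 0 → Σ = 8.93
T = 8.93 / 4.35 = 2.052874… → 2.05

2.05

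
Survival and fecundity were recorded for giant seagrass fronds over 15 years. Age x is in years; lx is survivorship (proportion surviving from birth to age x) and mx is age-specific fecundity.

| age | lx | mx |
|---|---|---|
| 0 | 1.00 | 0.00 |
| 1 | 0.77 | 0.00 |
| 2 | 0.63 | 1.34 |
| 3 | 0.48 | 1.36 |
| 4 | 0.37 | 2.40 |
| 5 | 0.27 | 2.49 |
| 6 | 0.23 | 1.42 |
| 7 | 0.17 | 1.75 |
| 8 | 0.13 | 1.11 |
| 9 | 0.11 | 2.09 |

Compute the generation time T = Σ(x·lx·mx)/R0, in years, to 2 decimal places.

4.40

lx·mx: 0, 0, 0.8442, 0.6528, 0.888, 0.6723, 0.3266, 0.2975, 0.1443, 0.2299 → R0 = 4.0556
x·lx·mx: 0, 0, 1.6884, 1.9584, 3.552, 3.3615, 1.9596, 2.0825, 1.1544, 2.0691 → Σ = 17.8259
T = 17.8259 / 4.0556 = 4.395379… → 4.40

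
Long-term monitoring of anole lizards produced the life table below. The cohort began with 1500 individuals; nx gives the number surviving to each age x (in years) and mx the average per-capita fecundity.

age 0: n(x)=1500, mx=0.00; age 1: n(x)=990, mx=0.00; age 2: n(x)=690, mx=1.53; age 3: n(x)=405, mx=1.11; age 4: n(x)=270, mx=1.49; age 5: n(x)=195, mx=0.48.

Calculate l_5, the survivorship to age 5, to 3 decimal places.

l_5 = n_5/n_0 = 195/1500 = 0.13 → 0.130

0.130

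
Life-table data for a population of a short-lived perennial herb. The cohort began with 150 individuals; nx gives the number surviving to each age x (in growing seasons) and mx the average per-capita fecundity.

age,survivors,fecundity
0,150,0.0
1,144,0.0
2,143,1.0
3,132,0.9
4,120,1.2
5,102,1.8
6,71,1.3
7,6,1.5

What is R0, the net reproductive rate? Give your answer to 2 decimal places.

lx = nx/n0 = nx/150: 1, 0.96, 0.95333…, 0.88, 0.8, 0.68, 0.47333…, 0.04
lx·mx by age: 0, 0, 0.953333…, 0.792, 0.96, 1.224, 0.615333…, 0.06
R0 = Σ lx·mx = 4.604667… → 4.60

4.60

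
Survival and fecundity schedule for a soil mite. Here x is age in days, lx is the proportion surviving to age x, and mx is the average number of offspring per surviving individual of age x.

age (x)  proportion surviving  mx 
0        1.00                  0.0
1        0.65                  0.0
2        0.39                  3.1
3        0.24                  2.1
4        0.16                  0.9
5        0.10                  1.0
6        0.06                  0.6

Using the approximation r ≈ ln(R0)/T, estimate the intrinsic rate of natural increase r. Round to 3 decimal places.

R0 = Σ lx·mx = 0 + 0 + 1.209 + 0.504 + 0.144 + 0.1 + 0.036 = 1.993
Σ x·lx·mx = 5.222; T = 5.222/1.993 = 2.62017…
r ≈ ln(R0)/T = ln(1.993)/2.62017… = 0.2632… → 0.263

0.263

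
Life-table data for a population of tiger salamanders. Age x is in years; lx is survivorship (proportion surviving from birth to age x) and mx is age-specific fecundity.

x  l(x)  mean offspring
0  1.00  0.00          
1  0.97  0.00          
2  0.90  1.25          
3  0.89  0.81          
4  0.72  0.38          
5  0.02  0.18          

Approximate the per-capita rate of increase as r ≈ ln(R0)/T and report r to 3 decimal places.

0.289

R0 = Σ lx·mx = 0 + 0 + 1.125 + 0.7209 + 0.2736 + 0.0036 = 2.1231
Σ x·lx·mx = 5.5251; T = 5.5251/2.1231 = 2.60237…
r ≈ ln(R0)/T = ln(2.1231)/2.60237… = 0.2893… → 0.289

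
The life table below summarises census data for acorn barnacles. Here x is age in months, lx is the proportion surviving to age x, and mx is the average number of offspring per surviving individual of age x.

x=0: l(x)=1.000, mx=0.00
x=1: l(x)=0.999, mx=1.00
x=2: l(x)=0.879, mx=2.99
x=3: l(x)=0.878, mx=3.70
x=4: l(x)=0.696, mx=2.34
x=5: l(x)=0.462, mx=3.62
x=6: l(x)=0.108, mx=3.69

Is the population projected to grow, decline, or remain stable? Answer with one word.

R0 = Σ lx·mx = 0 + 0.999 + 2.62821 + 3.2486 + 1.62864 + 1.67244 + 0.39852 = 10.57541
R0 > 1, so the population is growing.

growing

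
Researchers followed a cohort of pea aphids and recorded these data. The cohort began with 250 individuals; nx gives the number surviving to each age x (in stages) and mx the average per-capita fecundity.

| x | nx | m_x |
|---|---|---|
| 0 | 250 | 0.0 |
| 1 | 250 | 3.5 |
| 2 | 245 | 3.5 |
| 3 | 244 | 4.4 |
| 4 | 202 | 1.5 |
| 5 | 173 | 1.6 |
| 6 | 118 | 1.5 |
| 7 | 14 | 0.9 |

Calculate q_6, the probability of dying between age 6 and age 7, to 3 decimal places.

0.881

lx = nx/n0 = nx/250: 1, 1, 0.98, 0.976, 0.808, 0.692, 0.472, 0.056
q_6 = (l_6 − l_7) / l_6 = (0.472 − 0.056) / 0.472
     = 0.416 / 0.472 = 0.881356… → 0.881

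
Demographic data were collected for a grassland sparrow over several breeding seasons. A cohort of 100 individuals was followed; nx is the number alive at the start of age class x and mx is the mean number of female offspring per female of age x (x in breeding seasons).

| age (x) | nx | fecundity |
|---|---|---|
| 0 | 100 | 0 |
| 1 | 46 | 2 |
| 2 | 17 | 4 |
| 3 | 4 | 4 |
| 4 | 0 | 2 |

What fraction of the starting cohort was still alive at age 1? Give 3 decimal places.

0.460

l_1 = n_1/n_0 = 46/100 = 0.46 → 0.460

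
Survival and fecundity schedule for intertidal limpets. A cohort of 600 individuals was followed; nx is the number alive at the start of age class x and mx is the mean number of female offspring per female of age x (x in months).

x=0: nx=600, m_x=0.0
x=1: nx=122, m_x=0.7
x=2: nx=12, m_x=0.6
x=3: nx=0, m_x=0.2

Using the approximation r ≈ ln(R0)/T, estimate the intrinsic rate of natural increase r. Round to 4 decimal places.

-1.7338

lx = nx/n0 = nx/600: 1, 0.20333…, 0.02, 0
R0 = Σ lx·mx = 0 + 0.14233… + 0.012 + 0 = 0.154333…
Σ x·lx·mx = 0.166333…; T = 0.166333…/0.154333… = 1.07775…
r ≈ ln(R0)/T = ln(0.154333…)/1.07775… = -1.733829… → -1.7338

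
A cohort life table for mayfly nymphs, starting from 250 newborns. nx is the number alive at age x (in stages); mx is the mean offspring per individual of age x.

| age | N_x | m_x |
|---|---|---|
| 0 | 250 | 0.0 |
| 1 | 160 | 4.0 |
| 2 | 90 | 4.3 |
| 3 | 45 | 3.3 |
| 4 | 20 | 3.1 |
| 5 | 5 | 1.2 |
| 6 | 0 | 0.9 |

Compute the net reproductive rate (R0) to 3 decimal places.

4.974

lx = nx/n0 = nx/250: 1, 0.64, 0.36, 0.18, 0.08, 0.02, 0
lx·mx by age: 0, 2.56, 1.548, 0.594, 0.248, 0.024, 0
R0 = Σ lx·mx = 4.974 → 4.974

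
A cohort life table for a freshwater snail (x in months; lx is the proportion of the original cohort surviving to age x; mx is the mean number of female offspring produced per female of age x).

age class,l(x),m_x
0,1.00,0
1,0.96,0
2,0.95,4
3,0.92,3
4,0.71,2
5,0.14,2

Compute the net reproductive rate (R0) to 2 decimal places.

8.26

lx·mx by age: 0, 0, 3.8, 2.76, 1.42, 0.28
R0 = Σ lx·mx = 8.26 → 8.26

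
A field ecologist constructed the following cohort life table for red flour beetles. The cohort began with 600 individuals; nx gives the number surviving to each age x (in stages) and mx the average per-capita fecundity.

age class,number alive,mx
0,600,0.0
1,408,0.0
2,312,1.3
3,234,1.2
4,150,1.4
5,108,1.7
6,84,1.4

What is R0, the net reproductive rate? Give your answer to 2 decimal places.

lx = nx/n0 = nx/600: 1, 0.68, 0.52, 0.39, 0.25, 0.18, 0.14
lx·mx by age: 0, 0, 0.676, 0.468, 0.35, 0.306, 0.196
R0 = Σ lx·mx = 1.996 → 2.00

2.00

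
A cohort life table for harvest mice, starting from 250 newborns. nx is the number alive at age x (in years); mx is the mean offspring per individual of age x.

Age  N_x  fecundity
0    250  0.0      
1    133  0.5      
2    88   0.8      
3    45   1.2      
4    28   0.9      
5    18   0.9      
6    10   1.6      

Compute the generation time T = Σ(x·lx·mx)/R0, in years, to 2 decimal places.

2.61

lx = nx/n0 = nx/250: 1, 0.532, 0.352, 0.18, 0.112, 0.072, 0.04
lx·mx: 0, 0.266, 0.2816, 0.216, 0.1008, 0.0648, 0.064 → R0 = 0.9932
x·lx·mx: 0, 0.266, 0.5632, 0.648, 0.4032, 0.324, 0.384 → Σ = 2.5884
T = 2.5884 / 0.9932 = 2.606122… → 2.61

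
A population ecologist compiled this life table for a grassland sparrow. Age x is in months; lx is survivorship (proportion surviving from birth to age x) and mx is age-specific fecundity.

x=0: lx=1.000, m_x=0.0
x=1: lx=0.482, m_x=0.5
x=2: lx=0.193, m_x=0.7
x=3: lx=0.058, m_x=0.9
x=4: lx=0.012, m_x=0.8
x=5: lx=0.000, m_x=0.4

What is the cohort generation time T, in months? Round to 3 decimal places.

1.613

lx·mx: 0, 0.241, 0.1351, 0.0522, 0.0096, 0 → R0 = 0.4379
x·lx·mx: 0, 0.241, 0.2702, 0.1566, 0.0384, 0 → Σ = 0.7062
T = 0.7062 / 0.4379 = 1.612697… → 1.613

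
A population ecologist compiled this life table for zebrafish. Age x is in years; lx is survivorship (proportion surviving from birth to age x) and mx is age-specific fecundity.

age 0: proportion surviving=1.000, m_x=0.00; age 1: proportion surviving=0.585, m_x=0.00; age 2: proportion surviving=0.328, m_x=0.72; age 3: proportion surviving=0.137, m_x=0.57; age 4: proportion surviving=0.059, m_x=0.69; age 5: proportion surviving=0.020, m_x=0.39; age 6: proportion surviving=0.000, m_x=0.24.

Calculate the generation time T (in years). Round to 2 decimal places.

2.50

lx·mx: 0, 0, 0.23616, 0.07809, 0.04071, 0.0078, 0 → R0 = 0.36276
x·lx·mx: 0, 0, 0.47232, 0.23427, 0.16284, 0.039, 0 → Σ = 0.90843
T = 0.90843 / 0.36276 = 2.504218… → 2.50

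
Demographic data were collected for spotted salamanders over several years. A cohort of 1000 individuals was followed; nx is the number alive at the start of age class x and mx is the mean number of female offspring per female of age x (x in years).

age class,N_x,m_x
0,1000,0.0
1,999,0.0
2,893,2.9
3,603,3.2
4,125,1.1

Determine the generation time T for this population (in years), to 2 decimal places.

2.47

lx = nx/n0 = nx/1000: 1, 0.999, 0.893, 0.603, 0.125
lx·mx: 0, 0, 2.5897, 1.9296, 0.1375 → R0 = 4.6568
x·lx·mx: 0, 0, 5.1794, 5.7888, 0.55 → Σ = 11.5182
T = 11.5182 / 4.6568 = 2.473415… → 2.47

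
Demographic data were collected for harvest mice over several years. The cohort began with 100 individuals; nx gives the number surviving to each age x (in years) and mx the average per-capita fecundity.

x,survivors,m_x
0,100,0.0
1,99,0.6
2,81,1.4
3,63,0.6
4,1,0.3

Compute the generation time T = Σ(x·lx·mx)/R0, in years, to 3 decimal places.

lx = nx/n0 = nx/100: 1, 0.99, 0.81, 0.63, 0.01
lx·mx: 0, 0.594, 1.134, 0.378, 0.003 → R0 = 2.109
x·lx·mx: 0, 0.594, 2.268, 1.134, 0.012 → Σ = 4.008
T = 4.008 / 2.109 = 1.900427… → 1.900

1.900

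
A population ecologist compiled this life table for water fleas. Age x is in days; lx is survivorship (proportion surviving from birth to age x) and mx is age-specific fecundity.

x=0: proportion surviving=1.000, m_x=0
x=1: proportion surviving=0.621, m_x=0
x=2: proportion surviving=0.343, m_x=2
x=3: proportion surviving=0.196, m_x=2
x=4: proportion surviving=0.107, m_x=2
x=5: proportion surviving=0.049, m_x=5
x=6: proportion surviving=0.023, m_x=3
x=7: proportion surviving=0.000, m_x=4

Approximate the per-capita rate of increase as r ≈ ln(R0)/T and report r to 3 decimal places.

R0 = Σ lx·mx = 0 + 0 + 0.686 + 0.392 + 0.214 + 0.245 + 0.069 + 0 = 1.606
Σ x·lx·mx = 5.043; T = 5.043/1.606 = 3.1401…
r ≈ ln(R0)/T = ln(1.606)/3.1401… = 0.15087… → 0.151

0.151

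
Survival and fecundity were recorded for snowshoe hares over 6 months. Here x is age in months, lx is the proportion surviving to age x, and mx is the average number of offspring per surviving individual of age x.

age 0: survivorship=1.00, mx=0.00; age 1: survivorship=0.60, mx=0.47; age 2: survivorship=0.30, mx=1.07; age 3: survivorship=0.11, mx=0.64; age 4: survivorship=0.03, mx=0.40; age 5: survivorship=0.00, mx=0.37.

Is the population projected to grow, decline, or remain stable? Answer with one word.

R0 = Σ lx·mx = 0 + 0.282 + 0.321 + 0.0704 + 0.012 + 0 = 0.6854
R0 < 1, so the population is declining.

declining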